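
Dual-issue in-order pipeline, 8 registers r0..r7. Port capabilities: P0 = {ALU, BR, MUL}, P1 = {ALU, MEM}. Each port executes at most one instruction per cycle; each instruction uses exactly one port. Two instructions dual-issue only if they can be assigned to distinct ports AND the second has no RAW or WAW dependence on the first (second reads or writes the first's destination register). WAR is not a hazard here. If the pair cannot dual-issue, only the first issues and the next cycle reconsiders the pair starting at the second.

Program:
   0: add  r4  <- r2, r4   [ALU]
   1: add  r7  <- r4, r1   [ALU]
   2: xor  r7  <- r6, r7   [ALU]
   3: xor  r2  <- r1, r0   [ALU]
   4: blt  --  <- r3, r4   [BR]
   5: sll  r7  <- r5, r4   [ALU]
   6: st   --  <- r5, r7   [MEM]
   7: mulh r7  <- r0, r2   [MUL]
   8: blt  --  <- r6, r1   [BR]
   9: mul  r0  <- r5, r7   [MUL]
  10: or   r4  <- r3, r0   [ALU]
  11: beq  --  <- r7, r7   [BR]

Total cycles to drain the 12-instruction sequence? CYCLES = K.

CYCLES = 8

0. add.ALU @i0  | RAW r4
1. add.ALU @i1  | RAW+WAW r7
2. xor.ALU+xor.ALU @i2+i3  | dual
3. blt.BR+sll.ALU @i4+i5  | dual
4. st.MEM+mulh.MUL @i6+i7  | dual
5. blt.BR @i8  | no-port BR/MUL
6. mul.MUL @i9  | RAW r0
7. or.ALU+beq.BR @i10+i11  | dual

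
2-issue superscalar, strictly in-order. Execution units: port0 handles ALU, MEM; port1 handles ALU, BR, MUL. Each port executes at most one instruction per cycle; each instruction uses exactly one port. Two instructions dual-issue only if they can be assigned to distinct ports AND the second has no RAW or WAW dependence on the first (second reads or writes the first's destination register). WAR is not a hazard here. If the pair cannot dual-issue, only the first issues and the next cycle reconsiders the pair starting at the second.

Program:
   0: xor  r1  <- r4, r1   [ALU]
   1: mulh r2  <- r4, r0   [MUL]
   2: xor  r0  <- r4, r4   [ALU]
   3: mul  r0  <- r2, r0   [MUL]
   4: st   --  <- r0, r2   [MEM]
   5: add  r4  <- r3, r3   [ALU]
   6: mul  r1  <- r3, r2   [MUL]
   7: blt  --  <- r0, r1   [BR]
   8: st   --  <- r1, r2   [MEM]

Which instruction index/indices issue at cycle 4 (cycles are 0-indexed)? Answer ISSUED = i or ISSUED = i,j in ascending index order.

ISSUED = 6

c0: i0/i1 xor/mulh  pair
c1: i2 xor  RAW+WAW r0
c2: i3 mul  RAW r0
c3: i4/i5 st/add  pair
c4: i6 mul  no-port MUL/BR
c5: i7/i8 blt/st  pair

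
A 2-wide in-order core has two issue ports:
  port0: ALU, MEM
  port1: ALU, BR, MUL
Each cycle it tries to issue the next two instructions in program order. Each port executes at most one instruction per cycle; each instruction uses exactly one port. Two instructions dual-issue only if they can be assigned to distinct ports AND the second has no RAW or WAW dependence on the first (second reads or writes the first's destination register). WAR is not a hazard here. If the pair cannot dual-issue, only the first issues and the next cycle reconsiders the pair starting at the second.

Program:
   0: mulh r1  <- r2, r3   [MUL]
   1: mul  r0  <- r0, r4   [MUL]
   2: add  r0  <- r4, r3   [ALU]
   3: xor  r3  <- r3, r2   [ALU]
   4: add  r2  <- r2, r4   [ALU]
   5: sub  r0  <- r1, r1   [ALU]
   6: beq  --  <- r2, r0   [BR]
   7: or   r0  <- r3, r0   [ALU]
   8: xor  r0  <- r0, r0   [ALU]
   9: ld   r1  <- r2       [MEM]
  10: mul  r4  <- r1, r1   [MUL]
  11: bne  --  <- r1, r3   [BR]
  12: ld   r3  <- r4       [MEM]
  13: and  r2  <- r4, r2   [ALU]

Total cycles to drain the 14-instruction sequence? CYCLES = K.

c0: i0 mulh.MUL  no-port MUL/MUL
c1: i1 mul.MUL  WAW r0
c2: i2/i3 add.ALU xor.ALU  pair
c3: i4/i5 add.ALU sub.ALU  pair
c4: i6/i7 beq.BR or.ALU  pair
c5: i8/i9 xor.ALU ld.MEM  pair
c6: i10 mul.MUL  no-port MUL/BR
c7: i11/i12 bne.BR ld.MEM  pair
c8: i13 and.ALU  tail

CYCLES = 9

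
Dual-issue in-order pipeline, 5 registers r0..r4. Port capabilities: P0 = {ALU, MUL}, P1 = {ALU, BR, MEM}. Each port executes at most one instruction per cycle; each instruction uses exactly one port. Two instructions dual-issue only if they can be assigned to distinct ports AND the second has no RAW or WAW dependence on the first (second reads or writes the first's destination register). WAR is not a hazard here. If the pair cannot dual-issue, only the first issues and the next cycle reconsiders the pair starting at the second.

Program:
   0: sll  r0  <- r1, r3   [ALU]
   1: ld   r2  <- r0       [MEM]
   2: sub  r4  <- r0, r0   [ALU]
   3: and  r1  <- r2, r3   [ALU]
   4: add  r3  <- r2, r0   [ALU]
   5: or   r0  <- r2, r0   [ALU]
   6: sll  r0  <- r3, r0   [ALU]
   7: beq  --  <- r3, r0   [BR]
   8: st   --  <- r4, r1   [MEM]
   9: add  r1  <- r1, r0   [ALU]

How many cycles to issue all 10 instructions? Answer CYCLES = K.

#0 head=0: sll i0 RAW r0
#1 head=1: ld sub i1+i2 2-wide
#2 head=3: and add i3+i4 2-wide
#3 head=5: or i5 RAW+WAW r0
#4 head=6: sll i6 RAW r0
#5 head=7: beq i7 no-port BR/MEM
#6 head=8: st add i8+i9 2-wide

CYCLES = 7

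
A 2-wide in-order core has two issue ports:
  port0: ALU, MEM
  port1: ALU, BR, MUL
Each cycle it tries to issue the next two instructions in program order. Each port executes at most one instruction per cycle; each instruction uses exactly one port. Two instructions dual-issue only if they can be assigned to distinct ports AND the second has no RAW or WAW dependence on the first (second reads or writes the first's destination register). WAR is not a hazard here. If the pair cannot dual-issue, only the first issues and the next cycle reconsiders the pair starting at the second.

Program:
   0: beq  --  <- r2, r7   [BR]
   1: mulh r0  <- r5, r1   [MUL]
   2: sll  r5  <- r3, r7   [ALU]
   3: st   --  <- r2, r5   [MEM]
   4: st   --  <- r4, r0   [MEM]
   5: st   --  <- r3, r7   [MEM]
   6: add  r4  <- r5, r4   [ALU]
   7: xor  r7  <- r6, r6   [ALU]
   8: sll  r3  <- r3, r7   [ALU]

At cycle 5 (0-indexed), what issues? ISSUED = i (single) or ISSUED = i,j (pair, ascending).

ISSUED = 7

0. beq @i0  | no-port BR/MUL
1. mulh sll @i1/i2  | pair
2. st @i3  | no-port MEM/MEM
3. st @i4  | no-port MEM/MEM
4. st add @i5/i6  | pair
5. xor @i7  | RAW r7
6. sll @i8  | tail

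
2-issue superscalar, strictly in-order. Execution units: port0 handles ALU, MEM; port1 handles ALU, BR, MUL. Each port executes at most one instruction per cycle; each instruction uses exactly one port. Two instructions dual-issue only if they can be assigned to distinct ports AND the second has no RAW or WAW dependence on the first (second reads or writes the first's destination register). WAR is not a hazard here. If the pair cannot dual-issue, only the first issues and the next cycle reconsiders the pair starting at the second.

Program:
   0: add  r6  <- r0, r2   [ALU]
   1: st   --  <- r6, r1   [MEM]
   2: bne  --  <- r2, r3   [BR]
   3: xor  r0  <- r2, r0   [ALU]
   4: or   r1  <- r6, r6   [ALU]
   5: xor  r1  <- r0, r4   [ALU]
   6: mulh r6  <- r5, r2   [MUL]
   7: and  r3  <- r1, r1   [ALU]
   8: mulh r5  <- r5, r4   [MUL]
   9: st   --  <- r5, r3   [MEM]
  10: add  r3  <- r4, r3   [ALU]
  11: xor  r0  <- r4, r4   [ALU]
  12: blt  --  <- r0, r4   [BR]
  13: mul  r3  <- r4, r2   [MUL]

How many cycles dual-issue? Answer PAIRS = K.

PAIRS = 5

[0] i0  add  -- RAW r6
[1] i1+i2  st+bne  -- dual
[2] i3+i4  xor+or  -- dual
[3] i5+i6  xor+mulh  -- dual
[4] i7+i8  and+mulh  -- dual
[5] i9+i10  st+add  -- dual
[6] i11  xor  -- RAW r0
[7] i12  blt  -- no-port BR/MUL
[8] i13  mul  -- tail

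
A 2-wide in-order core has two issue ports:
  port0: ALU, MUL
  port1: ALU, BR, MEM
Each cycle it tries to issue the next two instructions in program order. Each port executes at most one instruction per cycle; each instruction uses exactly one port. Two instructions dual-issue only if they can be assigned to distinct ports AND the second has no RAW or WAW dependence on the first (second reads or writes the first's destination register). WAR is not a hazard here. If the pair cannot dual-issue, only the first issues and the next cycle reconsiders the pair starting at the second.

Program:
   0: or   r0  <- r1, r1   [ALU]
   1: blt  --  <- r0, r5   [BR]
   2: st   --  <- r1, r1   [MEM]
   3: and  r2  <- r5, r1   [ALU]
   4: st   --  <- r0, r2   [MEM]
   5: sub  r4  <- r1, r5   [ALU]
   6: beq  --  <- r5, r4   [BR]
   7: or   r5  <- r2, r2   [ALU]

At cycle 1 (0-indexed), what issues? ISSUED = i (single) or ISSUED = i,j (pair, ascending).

ISSUED = 1

c0: i0 or  RAW r0
c1: i1 blt  no-port BR/MEM
c2: i2&i3 st and  pair
c3: i4&i5 st sub  pair
c4: i6&i7 beq or  pair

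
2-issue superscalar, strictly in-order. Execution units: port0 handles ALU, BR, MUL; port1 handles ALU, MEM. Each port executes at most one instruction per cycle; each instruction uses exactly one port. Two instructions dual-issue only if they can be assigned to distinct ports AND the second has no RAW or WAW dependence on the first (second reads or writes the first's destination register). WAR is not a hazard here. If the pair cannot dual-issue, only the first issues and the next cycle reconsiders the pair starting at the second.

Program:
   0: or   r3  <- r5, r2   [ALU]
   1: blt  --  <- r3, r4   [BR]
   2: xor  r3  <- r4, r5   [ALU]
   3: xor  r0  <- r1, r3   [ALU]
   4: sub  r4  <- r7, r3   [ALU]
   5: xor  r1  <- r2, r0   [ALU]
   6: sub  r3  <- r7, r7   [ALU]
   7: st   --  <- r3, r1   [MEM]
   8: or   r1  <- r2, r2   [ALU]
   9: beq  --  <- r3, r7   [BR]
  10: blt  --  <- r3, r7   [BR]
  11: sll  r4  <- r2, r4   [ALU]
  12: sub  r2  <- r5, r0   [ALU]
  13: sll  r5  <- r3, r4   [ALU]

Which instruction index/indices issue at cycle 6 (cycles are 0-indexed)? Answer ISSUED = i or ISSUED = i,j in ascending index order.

ISSUED = 10,11

c0: i0 or  RAW r3
c1: i1&i2 blt+xor  dual
c2: i3&i4 xor+sub  dual
c3: i5&i6 xor+sub  dual
c4: i7&i8 st+or  dual
c5: i9 beq  no-port BR/BR
c6: i10&i11 blt+sll  dual
c7: i12&i13 sub+sll  dual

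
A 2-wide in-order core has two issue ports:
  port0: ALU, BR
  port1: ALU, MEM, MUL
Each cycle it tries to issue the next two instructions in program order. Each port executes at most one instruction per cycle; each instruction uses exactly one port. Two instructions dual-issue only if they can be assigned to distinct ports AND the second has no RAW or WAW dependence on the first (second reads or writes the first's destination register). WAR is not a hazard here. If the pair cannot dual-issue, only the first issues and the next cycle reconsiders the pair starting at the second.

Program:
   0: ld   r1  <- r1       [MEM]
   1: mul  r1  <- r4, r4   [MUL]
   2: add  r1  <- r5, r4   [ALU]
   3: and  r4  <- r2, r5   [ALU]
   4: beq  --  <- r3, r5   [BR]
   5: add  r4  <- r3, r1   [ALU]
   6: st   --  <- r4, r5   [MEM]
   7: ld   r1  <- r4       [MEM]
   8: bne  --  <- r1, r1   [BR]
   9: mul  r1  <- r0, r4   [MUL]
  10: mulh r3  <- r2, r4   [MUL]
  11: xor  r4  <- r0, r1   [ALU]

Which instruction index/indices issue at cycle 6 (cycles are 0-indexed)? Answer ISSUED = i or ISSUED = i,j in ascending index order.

ISSUED = 8,9

c0: i0 ld.MEM  no-port MEM/MUL
c1: i1 mul.MUL  WAW r1
c2: i2,i3 add.ALU;and.ALU  pair
c3: i4,i5 beq.BR;add.ALU  pair
c4: i6 st.MEM  no-port MEM/MEM
c5: i7 ld.MEM  RAW r1
c6: i8,i9 bne.BR;mul.MUL  pair
c7: i10,i11 mulh.MUL;xor.ALU  pair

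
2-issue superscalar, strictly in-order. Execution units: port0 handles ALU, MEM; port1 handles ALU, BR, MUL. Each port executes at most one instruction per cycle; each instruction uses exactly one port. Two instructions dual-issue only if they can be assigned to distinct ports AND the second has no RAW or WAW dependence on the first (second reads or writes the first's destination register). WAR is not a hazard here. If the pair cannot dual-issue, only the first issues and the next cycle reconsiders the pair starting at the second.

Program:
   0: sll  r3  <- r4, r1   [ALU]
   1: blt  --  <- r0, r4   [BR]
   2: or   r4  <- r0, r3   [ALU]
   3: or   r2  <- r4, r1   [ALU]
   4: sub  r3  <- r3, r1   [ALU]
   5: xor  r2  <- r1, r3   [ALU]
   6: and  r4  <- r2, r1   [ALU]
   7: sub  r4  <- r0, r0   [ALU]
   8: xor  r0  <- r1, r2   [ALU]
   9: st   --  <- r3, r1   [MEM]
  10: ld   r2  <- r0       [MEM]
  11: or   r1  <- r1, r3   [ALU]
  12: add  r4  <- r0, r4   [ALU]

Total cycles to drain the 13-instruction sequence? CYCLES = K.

CYCLES = 9

t=0 i0+i1:sll+blt ; dual
t=1 i2:or ; RAW r4
t=2 i3+i4:or+sub ; dual
t=3 i5:xor ; RAW r2
t=4 i6:and ; WAW r4
t=5 i7+i8:sub+xor ; dual
t=6 i9:st ; no-port MEM/MEM
t=7 i10+i11:ld+or ; dual
t=8 i12:add ; tail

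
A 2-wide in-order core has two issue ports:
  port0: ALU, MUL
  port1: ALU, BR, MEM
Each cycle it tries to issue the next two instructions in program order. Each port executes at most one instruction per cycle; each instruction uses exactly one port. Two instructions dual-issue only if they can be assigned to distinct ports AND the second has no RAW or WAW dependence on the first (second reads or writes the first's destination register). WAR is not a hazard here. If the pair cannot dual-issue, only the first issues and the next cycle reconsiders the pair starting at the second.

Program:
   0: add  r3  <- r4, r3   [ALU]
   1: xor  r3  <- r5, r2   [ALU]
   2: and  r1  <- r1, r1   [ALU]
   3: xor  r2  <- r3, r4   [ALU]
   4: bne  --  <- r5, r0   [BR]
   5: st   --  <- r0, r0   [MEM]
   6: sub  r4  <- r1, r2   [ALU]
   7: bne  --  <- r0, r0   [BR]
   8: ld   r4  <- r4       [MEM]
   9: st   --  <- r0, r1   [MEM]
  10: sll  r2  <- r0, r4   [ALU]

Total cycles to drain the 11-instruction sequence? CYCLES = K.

  cy0 -> i0 (add.ALU) WAW r3
  cy1 -> i1,i2 (xor.ALU;and.ALU) dual
  cy2 -> i3,i4 (xor.ALU;bne.BR) dual
  cy3 -> i5,i6 (st.MEM;sub.ALU) dual
  cy4 -> i7 (bne.BR) no-port BR/MEM
  cy5 -> i8 (ld.MEM) no-port MEM/MEM
  cy6 -> i9,i10 (st.MEM;sll.ALU) dual

CYCLES = 7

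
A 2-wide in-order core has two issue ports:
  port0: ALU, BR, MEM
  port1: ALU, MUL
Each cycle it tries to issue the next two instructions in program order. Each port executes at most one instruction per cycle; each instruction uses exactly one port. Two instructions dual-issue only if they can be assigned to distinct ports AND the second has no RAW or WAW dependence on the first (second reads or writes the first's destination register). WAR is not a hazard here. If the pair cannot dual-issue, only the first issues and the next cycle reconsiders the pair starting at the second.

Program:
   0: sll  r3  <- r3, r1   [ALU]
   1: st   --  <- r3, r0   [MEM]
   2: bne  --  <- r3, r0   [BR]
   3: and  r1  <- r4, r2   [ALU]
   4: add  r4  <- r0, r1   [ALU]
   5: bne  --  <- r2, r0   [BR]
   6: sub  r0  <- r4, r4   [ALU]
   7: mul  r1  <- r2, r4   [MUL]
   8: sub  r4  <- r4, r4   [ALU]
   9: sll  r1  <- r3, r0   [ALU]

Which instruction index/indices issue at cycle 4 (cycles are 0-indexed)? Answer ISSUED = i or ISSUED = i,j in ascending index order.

ISSUED = 6,7

  cy0 -> i0 (sll.ALU) RAW r3
  cy1 -> i1 (st.MEM) no-port MEM/BR
  cy2 -> i2+i3 (bne.BR and.ALU) pair
  cy3 -> i4+i5 (add.ALU bne.BR) pair
  cy4 -> i6+i7 (sub.ALU mul.MUL) pair
  cy5 -> i8+i9 (sub.ALU sll.ALU) pair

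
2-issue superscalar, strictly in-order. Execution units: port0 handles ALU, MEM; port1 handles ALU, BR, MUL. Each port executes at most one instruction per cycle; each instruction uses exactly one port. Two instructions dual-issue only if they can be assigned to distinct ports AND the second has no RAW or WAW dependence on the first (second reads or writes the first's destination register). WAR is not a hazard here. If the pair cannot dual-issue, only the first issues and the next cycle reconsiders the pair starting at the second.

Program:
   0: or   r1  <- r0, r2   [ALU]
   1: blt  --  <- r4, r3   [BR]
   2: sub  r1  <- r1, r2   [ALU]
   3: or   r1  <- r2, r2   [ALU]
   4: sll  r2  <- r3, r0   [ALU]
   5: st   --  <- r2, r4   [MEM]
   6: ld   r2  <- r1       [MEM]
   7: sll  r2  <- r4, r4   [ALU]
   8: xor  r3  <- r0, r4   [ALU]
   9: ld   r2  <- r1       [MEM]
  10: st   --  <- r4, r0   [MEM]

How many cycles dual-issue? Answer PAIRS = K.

PAIRS = 3

0. or blt @i0&i1  | pair
1. sub @i2  | WAW r1
2. or sll @i3&i4  | pair
3. st @i5  | no-port MEM/MEM
4. ld @i6  | WAW r2
5. sll xor @i7&i8  | pair
6. ld @i9  | no-port MEM/MEM
7. st @i10  | tail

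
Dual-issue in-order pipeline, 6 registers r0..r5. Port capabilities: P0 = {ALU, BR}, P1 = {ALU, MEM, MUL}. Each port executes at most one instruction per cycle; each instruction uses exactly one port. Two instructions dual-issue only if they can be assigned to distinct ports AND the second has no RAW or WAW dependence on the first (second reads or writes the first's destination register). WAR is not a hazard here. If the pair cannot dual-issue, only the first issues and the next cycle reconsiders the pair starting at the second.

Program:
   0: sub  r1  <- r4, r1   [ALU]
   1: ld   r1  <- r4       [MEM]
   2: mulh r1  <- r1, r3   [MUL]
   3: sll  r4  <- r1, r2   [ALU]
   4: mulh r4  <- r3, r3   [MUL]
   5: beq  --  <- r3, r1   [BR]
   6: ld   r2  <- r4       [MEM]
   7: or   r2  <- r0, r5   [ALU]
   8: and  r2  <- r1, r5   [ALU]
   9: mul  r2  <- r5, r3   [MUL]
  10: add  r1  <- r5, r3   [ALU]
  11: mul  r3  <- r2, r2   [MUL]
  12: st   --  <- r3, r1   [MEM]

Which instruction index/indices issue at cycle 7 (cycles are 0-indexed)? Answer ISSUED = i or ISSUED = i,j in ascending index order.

ISSUED = 8

#0 head=0: sub i0 WAW r1
#1 head=1: ld i1 no-port MEM/MUL
#2 head=2: mulh i2 RAW r1
#3 head=3: sll i3 WAW r4
#4 head=4: mulh beq i4/i5 2-wide
#5 head=6: ld i6 WAW r2
#6 head=7: or i7 WAW r2
#7 head=8: and i8 WAW r2
#8 head=9: mul add i9/i10 2-wide
#9 head=11: mul i11 no-port MUL/MEM
#10 head=12: st i12 tail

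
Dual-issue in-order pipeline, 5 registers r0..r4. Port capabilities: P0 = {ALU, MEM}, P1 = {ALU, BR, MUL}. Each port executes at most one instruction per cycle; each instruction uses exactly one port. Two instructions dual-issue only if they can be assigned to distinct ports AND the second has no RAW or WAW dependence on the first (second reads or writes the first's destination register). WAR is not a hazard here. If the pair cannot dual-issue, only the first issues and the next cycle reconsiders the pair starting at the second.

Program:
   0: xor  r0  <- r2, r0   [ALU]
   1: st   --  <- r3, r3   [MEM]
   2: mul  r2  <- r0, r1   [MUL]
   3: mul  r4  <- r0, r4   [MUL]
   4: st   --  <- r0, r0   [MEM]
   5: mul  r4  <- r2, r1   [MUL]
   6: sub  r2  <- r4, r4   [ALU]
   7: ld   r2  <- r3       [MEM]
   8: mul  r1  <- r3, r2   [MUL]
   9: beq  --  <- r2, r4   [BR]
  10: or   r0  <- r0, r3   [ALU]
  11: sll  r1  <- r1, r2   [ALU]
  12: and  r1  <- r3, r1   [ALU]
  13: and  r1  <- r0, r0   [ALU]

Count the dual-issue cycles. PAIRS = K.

  cy0 -> i0,i1 (xor.ALU/st.MEM) 2-wide
  cy1 -> i2 (mul.MUL) no-port MUL/MUL
  cy2 -> i3,i4 (mul.MUL/st.MEM) 2-wide
  cy3 -> i5 (mul.MUL) RAW r4
  cy4 -> i6 (sub.ALU) WAW r2
  cy5 -> i7 (ld.MEM) RAW r2
  cy6 -> i8 (mul.MUL) no-port MUL/BR
  cy7 -> i9,i10 (beq.BR/or.ALU) 2-wide
  cy8 -> i11 (sll.ALU) RAW+WAW r1
  cy9 -> i12 (and.ALU) WAW r1
  cy10 -> i13 (and.ALU) tail

PAIRS = 3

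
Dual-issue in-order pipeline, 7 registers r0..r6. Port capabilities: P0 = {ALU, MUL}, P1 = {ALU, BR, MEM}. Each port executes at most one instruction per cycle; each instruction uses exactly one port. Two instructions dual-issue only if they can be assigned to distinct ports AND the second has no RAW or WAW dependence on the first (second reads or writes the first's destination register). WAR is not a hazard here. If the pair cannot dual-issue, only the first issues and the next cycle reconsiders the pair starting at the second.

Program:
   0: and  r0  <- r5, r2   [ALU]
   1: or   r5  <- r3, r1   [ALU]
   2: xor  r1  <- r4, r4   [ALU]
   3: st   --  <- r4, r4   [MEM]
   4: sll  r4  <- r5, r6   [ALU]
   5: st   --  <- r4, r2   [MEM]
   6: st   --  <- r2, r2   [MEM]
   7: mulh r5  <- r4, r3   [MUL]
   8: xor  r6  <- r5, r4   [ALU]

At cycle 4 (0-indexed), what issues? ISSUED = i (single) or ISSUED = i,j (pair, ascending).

[0] i0+i1  and or  -- 2-wide
[1] i2+i3  xor st  -- 2-wide
[2] i4  sll  -- RAW r4
[3] i5  st  -- no-port MEM/MEM
[4] i6+i7  st mulh  -- 2-wide
[5] i8  xor  -- tail

ISSUED = 6,7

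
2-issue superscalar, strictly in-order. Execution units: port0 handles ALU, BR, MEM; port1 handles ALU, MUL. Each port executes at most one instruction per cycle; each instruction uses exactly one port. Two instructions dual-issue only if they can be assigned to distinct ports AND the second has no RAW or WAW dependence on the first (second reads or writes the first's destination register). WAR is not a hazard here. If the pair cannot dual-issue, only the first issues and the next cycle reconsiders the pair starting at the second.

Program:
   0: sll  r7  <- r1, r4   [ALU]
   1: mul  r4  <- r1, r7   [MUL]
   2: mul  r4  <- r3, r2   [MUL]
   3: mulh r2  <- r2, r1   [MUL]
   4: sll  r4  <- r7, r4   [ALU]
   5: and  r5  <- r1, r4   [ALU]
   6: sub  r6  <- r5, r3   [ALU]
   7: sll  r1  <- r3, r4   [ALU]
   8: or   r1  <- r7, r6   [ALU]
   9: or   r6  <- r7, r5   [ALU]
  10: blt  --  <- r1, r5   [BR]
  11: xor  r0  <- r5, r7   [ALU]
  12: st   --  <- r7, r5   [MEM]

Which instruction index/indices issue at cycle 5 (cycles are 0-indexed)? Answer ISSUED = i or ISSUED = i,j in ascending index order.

[0] i0  sll.ALU  -- RAW r7
[1] i1  mul.MUL  -- no-port MUL/MUL
[2] i2  mul.MUL  -- no-port MUL/MUL
[3] i3/i4  mulh.MUL+sll.ALU  -- 2-wide
[4] i5  and.ALU  -- RAW r5
[5] i6/i7  sub.ALU+sll.ALU  -- 2-wide
[6] i8/i9  or.ALU+or.ALU  -- 2-wide
[7] i10/i11  blt.BR+xor.ALU  -- 2-wide
[8] i12  st.MEM  -- tail

ISSUED = 6,7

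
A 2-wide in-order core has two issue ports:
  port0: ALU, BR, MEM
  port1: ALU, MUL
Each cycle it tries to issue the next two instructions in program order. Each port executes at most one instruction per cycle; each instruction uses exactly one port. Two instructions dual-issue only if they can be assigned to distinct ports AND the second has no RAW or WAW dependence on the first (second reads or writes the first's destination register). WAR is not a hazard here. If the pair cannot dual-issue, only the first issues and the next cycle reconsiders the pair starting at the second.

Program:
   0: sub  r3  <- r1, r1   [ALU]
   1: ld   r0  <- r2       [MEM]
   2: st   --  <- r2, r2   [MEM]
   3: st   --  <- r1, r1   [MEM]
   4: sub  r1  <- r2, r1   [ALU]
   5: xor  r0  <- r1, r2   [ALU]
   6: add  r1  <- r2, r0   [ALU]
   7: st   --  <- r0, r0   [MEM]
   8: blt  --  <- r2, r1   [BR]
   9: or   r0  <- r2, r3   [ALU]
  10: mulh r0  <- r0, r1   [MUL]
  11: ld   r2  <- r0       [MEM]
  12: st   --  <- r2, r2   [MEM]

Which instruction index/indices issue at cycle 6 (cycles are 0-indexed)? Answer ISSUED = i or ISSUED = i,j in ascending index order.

#0 head=0: sub.ALU;ld.MEM i0/i1 dual
#1 head=2: st.MEM i2 no-port MEM/MEM
#2 head=3: st.MEM;sub.ALU i3/i4 dual
#3 head=5: xor.ALU i5 RAW r0
#4 head=6: add.ALU;st.MEM i6/i7 dual
#5 head=8: blt.BR;or.ALU i8/i9 dual
#6 head=10: mulh.MUL i10 RAW r0
#7 head=11: ld.MEM i11 no-port MEM/MEM
#8 head=12: st.MEM i12 tail

ISSUED = 10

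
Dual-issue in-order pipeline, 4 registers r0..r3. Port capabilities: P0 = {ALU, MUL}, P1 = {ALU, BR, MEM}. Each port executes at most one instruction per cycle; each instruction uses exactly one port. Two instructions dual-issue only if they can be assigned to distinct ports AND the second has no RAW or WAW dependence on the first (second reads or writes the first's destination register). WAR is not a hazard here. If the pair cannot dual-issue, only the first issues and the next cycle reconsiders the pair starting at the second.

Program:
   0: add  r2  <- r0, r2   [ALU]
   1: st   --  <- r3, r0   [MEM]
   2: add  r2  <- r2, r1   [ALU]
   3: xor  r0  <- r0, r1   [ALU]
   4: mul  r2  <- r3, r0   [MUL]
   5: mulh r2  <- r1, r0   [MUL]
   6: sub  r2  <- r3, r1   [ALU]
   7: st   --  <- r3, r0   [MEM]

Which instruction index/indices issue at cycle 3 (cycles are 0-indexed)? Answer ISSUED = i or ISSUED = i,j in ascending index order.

0. add.ALU/st.MEM @i0,i1  | dual
1. add.ALU/xor.ALU @i2,i3  | dual
2. mul.MUL @i4  | no-port MUL/MUL
3. mulh.MUL @i5  | WAW r2
4. sub.ALU/st.MEM @i6,i7  | dual

ISSUED = 5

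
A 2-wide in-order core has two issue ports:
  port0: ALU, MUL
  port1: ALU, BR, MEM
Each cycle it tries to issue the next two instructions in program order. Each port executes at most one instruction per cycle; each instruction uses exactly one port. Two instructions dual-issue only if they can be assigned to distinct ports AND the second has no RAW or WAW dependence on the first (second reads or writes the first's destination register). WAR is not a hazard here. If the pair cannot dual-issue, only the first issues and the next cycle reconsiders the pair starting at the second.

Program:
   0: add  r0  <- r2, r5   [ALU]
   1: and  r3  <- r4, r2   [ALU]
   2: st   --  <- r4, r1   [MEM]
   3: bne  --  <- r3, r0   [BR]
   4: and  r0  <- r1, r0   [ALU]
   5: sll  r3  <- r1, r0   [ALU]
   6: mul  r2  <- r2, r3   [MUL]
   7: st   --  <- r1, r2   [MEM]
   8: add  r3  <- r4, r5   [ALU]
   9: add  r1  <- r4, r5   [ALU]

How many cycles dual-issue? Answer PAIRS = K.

#0 head=0: add.ALU/and.ALU i0&i1 2-wide
#1 head=2: st.MEM i2 no-port MEM/BR
#2 head=3: bne.BR/and.ALU i3&i4 2-wide
#3 head=5: sll.ALU i5 RAW r3
#4 head=6: mul.MUL i6 RAW r2
#5 head=7: st.MEM/add.ALU i7&i8 2-wide
#6 head=9: add.ALU i9 tail

PAIRS = 3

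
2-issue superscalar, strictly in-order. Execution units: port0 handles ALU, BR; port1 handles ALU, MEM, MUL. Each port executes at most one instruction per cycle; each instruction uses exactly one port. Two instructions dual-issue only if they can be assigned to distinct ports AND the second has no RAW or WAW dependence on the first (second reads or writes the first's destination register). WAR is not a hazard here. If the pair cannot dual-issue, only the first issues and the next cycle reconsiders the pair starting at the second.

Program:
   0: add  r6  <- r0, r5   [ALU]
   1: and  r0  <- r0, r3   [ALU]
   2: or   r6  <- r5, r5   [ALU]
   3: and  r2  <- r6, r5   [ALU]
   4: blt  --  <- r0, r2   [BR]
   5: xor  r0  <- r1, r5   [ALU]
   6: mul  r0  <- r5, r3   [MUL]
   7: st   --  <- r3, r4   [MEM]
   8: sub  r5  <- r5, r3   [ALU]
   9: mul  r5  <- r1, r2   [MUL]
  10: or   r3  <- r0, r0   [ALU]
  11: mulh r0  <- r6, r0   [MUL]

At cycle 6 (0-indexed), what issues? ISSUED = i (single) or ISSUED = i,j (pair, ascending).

  cy0 -> i0,i1 (add.ALU;and.ALU) pair
  cy1 -> i2 (or.ALU) RAW r6
  cy2 -> i3 (and.ALU) RAW r2
  cy3 -> i4,i5 (blt.BR;xor.ALU) pair
  cy4 -> i6 (mul.MUL) no-port MUL/MEM
  cy5 -> i7,i8 (st.MEM;sub.ALU) pair
  cy6 -> i9,i10 (mul.MUL;or.ALU) pair
  cy7 -> i11 (mulh.MUL) tail

ISSUED = 9,10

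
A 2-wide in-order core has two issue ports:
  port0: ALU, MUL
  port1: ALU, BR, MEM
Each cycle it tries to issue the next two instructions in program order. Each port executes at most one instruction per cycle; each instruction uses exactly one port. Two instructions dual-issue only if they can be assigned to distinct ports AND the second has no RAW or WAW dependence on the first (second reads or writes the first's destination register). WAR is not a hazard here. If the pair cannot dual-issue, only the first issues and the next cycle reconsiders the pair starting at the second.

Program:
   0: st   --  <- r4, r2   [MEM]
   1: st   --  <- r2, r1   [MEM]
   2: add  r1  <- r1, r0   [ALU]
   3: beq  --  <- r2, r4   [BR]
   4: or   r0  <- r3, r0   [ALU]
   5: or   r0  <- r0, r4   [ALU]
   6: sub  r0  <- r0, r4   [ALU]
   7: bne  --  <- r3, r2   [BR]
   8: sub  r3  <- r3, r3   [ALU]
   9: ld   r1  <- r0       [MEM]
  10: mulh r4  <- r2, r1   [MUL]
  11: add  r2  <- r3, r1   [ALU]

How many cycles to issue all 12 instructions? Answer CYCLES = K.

CYCLES = 7

t=0 i0:st.MEM ; no-port MEM/MEM
t=1 i1+i2:st.MEM add.ALU ; dual
t=2 i3+i4:beq.BR or.ALU ; dual
t=3 i5:or.ALU ; RAW+WAW r0
t=4 i6+i7:sub.ALU bne.BR ; dual
t=5 i8+i9:sub.ALU ld.MEM ; dual
t=6 i10+i11:mulh.MUL add.ALU ; dual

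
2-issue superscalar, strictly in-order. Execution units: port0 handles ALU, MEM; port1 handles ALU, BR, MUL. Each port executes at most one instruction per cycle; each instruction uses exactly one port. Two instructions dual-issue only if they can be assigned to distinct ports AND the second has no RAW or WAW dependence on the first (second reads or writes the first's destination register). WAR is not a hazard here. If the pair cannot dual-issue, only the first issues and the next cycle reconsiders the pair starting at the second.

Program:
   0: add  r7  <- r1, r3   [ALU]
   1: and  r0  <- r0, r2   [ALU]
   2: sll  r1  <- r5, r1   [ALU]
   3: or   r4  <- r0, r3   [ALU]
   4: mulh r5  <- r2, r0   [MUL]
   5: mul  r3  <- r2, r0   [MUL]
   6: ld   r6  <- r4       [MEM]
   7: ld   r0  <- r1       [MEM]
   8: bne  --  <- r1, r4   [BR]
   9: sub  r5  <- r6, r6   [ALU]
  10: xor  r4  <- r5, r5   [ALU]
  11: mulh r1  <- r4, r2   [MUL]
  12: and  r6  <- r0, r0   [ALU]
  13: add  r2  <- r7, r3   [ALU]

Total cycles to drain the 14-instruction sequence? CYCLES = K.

  cy0 -> i0+i1 (add+and) dual
  cy1 -> i2+i3 (sll+or) dual
  cy2 -> i4 (mulh) no-port MUL/MUL
  cy3 -> i5+i6 (mul+ld) dual
  cy4 -> i7+i8 (ld+bne) dual
  cy5 -> i9 (sub) RAW r5
  cy6 -> i10 (xor) RAW r4
  cy7 -> i11+i12 (mulh+and) dual
  cy8 -> i13 (add) tail

CYCLES = 9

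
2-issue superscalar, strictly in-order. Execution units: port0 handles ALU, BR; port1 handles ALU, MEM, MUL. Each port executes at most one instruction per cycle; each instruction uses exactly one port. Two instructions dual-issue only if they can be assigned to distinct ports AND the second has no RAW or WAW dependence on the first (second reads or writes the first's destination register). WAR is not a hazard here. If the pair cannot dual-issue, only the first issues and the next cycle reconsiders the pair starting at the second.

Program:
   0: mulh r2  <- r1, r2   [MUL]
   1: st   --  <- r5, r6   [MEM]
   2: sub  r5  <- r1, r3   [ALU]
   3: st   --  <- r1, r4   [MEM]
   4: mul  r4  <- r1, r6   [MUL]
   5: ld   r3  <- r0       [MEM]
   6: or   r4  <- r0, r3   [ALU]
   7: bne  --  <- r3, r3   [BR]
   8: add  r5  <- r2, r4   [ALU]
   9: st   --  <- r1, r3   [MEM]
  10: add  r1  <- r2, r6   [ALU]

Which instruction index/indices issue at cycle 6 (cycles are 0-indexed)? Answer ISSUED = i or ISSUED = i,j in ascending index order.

#0 head=0: mulh i0 no-port MUL/MEM
#1 head=1: st sub i1&i2 pair
#2 head=3: st i3 no-port MEM/MUL
#3 head=4: mul i4 no-port MUL/MEM
#4 head=5: ld i5 RAW r3
#5 head=6: or bne i6&i7 pair
#6 head=8: add st i8&i9 pair
#7 head=10: add i10 tail

ISSUED = 8,9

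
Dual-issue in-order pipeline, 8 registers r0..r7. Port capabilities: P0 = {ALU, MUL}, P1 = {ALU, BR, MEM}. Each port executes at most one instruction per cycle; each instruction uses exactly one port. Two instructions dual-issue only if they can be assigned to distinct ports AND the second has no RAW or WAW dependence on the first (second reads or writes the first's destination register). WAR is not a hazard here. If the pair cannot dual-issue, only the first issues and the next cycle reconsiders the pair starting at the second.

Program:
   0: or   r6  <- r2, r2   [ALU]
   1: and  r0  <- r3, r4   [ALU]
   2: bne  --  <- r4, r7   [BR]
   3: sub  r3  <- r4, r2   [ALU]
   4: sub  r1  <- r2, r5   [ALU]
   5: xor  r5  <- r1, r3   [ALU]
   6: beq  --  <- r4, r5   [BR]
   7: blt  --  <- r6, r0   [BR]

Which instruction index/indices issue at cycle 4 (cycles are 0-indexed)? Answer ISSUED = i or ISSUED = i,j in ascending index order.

ISSUED = 6

  cy0 -> i0/i1 (or.ALU;and.ALU) pair
  cy1 -> i2/i3 (bne.BR;sub.ALU) pair
  cy2 -> i4 (sub.ALU) RAW r1
  cy3 -> i5 (xor.ALU) RAW r5
  cy4 -> i6 (beq.BR) no-port BR/BR
  cy5 -> i7 (blt.BR) tail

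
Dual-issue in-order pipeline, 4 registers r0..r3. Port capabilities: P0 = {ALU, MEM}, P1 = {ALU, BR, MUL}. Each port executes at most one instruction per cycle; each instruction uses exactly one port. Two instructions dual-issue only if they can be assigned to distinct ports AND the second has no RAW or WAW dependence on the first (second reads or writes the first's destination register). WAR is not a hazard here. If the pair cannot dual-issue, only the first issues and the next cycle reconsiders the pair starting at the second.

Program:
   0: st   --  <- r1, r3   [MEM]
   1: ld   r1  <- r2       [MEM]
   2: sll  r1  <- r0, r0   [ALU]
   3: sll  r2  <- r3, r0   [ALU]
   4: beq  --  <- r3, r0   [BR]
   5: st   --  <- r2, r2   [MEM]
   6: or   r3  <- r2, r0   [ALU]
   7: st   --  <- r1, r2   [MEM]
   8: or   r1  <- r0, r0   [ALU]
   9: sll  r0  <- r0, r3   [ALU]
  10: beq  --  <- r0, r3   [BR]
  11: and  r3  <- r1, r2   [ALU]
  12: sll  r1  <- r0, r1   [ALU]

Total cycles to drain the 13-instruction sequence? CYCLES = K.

CYCLES = 8

  cy0 -> i0 (st) no-port MEM/MEM
  cy1 -> i1 (ld) WAW r1
  cy2 -> i2,i3 (sll;sll) dual
  cy3 -> i4,i5 (beq;st) dual
  cy4 -> i6,i7 (or;st) dual
  cy5 -> i8,i9 (or;sll) dual
  cy6 -> i10,i11 (beq;and) dual
  cy7 -> i12 (sll) tail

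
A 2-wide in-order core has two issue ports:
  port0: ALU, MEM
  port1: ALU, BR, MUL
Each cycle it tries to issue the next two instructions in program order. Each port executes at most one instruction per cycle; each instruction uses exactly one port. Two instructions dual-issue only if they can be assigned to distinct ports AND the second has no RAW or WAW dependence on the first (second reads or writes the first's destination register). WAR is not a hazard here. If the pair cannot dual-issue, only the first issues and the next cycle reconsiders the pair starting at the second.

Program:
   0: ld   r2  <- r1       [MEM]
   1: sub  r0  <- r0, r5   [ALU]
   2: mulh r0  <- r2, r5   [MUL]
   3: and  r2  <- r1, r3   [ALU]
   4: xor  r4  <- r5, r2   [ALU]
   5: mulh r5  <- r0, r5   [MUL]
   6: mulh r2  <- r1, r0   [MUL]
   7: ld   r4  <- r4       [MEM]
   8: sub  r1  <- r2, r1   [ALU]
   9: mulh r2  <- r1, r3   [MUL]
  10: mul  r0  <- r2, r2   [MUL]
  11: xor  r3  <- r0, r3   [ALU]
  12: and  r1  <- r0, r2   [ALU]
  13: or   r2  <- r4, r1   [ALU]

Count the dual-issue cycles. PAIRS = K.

  cy0 -> i0+i1 (ld sub) dual
  cy1 -> i2+i3 (mulh and) dual
  cy2 -> i4+i5 (xor mulh) dual
  cy3 -> i6+i7 (mulh ld) dual
  cy4 -> i8 (sub) RAW r1
  cy5 -> i9 (mulh) no-port MUL/MUL
  cy6 -> i10 (mul) RAW r0
  cy7 -> i11+i12 (xor and) dual
  cy8 -> i13 (or) tail

PAIRS = 5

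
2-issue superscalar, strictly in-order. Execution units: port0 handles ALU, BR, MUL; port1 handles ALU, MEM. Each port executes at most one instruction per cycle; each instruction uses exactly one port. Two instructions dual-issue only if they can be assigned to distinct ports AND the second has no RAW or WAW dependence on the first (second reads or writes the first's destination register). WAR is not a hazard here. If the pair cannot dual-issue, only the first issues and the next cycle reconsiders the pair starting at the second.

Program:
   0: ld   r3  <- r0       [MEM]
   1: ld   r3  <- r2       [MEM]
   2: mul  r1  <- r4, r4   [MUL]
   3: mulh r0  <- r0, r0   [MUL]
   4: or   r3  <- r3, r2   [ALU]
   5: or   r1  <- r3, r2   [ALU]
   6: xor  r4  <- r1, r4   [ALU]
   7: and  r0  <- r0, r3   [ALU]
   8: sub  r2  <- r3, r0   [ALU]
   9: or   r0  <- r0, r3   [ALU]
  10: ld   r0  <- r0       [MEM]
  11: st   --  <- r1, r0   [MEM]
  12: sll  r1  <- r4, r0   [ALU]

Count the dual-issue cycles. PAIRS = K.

PAIRS = 5

#0 head=0: ld.MEM i0 no-port MEM/MEM
#1 head=1: ld.MEM;mul.MUL i1,i2 dual
#2 head=3: mulh.MUL;or.ALU i3,i4 dual
#3 head=5: or.ALU i5 RAW r1
#4 head=6: xor.ALU;and.ALU i6,i7 dual
#5 head=8: sub.ALU;or.ALU i8,i9 dual
#6 head=10: ld.MEM i10 no-port MEM/MEM
#7 head=11: st.MEM;sll.ALU i11,i12 dual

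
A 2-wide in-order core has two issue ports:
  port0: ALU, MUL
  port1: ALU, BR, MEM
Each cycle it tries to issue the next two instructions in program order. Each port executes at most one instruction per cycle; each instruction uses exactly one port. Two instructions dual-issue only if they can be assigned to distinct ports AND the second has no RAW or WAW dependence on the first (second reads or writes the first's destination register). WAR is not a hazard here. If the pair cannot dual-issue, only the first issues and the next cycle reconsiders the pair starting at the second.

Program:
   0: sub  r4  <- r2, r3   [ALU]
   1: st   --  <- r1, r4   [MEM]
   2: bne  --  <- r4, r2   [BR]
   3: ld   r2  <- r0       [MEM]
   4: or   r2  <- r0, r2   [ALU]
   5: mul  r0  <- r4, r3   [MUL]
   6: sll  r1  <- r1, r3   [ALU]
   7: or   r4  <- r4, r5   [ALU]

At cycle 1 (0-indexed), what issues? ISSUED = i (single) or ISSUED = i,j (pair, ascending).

ISSUED = 1

[0] i0  sub  -- RAW r4
[1] i1  st  -- no-port MEM/BR
[2] i2  bne  -- no-port BR/MEM
[3] i3  ld  -- RAW+WAW r2
[4] i4,i5  or mul  -- 2-wide
[5] i6,i7  sll or  -- 2-wide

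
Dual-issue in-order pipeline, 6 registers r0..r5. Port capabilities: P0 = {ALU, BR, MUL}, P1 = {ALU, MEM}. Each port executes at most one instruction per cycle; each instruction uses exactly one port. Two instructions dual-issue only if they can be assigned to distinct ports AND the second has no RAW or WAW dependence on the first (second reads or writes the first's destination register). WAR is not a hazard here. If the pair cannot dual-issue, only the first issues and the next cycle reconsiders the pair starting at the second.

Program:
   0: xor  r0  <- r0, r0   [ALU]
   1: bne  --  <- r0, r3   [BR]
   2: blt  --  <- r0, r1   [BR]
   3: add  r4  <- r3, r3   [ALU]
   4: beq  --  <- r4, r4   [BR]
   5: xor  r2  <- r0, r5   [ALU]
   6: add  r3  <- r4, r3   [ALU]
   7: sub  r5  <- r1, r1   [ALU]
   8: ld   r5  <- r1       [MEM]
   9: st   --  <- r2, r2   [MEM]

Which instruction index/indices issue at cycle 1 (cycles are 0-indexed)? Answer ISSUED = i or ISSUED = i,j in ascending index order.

c0: i0 xor.ALU  RAW r0
c1: i1 bne.BR  no-port BR/BR
c2: i2+i3 blt.BR add.ALU  pair
c3: i4+i5 beq.BR xor.ALU  pair
c4: i6+i7 add.ALU sub.ALU  pair
c5: i8 ld.MEM  no-port MEM/MEM
c6: i9 st.MEM  tail

ISSUED = 1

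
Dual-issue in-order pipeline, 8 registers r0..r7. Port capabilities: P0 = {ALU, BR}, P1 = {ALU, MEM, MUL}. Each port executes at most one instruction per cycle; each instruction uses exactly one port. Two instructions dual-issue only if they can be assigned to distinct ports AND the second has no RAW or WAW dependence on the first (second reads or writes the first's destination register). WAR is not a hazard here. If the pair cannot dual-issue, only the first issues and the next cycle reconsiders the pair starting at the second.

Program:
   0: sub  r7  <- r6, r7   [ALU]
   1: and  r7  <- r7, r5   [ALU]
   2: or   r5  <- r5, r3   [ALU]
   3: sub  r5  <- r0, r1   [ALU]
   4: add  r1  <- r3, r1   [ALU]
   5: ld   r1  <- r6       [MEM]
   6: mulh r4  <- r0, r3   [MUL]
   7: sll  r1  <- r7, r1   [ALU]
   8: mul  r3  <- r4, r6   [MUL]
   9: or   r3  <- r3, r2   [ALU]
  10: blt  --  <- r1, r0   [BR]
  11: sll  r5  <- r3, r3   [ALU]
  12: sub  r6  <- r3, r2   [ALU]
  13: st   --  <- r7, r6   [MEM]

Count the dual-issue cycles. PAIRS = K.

c0: i0 sub.ALU  RAW+WAW r7
c1: i1&i2 and.ALU;or.ALU  pair
c2: i3&i4 sub.ALU;add.ALU  pair
c3: i5 ld.MEM  no-port MEM/MUL
c4: i6&i7 mulh.MUL;sll.ALU  pair
c5: i8 mul.MUL  RAW+WAW r3
c6: i9&i10 or.ALU;blt.BR  pair
c7: i11&i12 sll.ALU;sub.ALU  pair
c8: i13 st.MEM  tail

PAIRS = 5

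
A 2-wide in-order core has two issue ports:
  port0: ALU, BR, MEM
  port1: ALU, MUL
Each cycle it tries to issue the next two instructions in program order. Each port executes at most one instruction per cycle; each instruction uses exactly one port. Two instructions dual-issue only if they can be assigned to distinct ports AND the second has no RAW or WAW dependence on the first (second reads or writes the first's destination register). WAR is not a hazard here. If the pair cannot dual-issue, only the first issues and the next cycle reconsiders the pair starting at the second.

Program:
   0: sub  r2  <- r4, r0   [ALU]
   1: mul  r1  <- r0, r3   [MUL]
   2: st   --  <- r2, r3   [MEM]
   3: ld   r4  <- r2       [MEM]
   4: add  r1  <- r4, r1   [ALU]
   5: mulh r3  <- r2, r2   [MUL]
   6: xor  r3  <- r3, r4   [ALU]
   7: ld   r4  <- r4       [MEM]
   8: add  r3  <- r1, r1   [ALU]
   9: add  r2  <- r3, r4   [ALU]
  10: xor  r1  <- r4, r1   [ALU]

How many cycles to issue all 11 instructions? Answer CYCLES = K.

CYCLES = 7

#0 head=0: sub.ALU/mul.MUL i0+i1 2-wide
#1 head=2: st.MEM i2 no-port MEM/MEM
#2 head=3: ld.MEM i3 RAW r4
#3 head=4: add.ALU/mulh.MUL i4+i5 2-wide
#4 head=6: xor.ALU/ld.MEM i6+i7 2-wide
#5 head=8: add.ALU i8 RAW r3
#6 head=9: add.ALU/xor.ALU i9+i10 2-wide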